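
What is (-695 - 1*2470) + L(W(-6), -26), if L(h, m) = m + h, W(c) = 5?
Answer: -3186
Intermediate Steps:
L(h, m) = h + m
(-695 - 1*2470) + L(W(-6), -26) = (-695 - 1*2470) + (5 - 26) = (-695 - 2470) - 21 = -3165 - 21 = -3186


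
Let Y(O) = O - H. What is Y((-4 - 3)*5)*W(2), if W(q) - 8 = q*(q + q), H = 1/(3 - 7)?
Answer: -556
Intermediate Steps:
H = -¼ (H = 1/(-4) = -¼ ≈ -0.25000)
W(q) = 8 + 2*q² (W(q) = 8 + q*(q + q) = 8 + q*(2*q) = 8 + 2*q²)
Y(O) = ¼ + O (Y(O) = O - 1*(-¼) = O + ¼ = ¼ + O)
Y((-4 - 3)*5)*W(2) = (¼ + (-4 - 3)*5)*(8 + 2*2²) = (¼ - 7*5)*(8 + 2*4) = (¼ - 35)*(8 + 8) = -139/4*16 = -556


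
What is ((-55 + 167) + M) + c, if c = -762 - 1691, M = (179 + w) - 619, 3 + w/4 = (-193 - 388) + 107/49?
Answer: -250305/49 ≈ -5108.3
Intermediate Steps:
w = -114036/49 (w = -12 + 4*((-193 - 388) + 107/49) = -12 + 4*(-581 + 107*(1/49)) = -12 + 4*(-581 + 107/49) = -12 + 4*(-28362/49) = -12 - 113448/49 = -114036/49 ≈ -2327.3)
M = -135596/49 (M = (179 - 114036/49) - 619 = -105265/49 - 619 = -135596/49 ≈ -2767.3)
c = -2453
((-55 + 167) + M) + c = ((-55 + 167) - 135596/49) - 2453 = (112 - 135596/49) - 2453 = -130108/49 - 2453 = -250305/49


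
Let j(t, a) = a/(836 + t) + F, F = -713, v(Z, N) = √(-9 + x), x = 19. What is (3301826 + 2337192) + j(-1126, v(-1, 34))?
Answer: 5638305 - √10/290 ≈ 5.6383e+6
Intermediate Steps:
v(Z, N) = √10 (v(Z, N) = √(-9 + 19) = √10)
j(t, a) = -713 + a/(836 + t) (j(t, a) = a/(836 + t) - 713 = -713 + a/(836 + t))
(3301826 + 2337192) + j(-1126, v(-1, 34)) = (3301826 + 2337192) + (-596068 + √10 - 713*(-1126))/(836 - 1126) = 5639018 + (-596068 + √10 + 802838)/(-290) = 5639018 - (206770 + √10)/290 = 5639018 + (-713 - √10/290) = 5638305 - √10/290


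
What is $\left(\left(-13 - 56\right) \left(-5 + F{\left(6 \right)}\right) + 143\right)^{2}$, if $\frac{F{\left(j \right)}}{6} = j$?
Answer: $3984016$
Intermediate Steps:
$F{\left(j \right)} = 6 j$
$\left(\left(-13 - 56\right) \left(-5 + F{\left(6 \right)}\right) + 143\right)^{2} = \left(\left(-13 - 56\right) \left(-5 + 6 \cdot 6\right) + 143\right)^{2} = \left(- 69 \left(-5 + 36\right) + 143\right)^{2} = \left(\left(-69\right) 31 + 143\right)^{2} = \left(-2139 + 143\right)^{2} = \left(-1996\right)^{2} = 3984016$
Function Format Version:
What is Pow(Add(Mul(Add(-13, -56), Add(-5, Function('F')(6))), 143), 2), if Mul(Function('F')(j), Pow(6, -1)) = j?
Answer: 3984016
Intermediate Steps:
Function('F')(j) = Mul(6, j)
Pow(Add(Mul(Add(-13, -56), Add(-5, Function('F')(6))), 143), 2) = Pow(Add(Mul(Add(-13, -56), Add(-5, Mul(6, 6))), 143), 2) = Pow(Add(Mul(-69, Add(-5, 36)), 143), 2) = Pow(Add(Mul(-69, 31), 143), 2) = Pow(Add(-2139, 143), 2) = Pow(-1996, 2) = 3984016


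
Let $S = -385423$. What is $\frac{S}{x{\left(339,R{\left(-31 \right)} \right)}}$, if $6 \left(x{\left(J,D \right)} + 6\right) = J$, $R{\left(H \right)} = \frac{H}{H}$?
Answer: $- \frac{770846}{101} \approx -7632.1$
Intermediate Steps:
$R{\left(H \right)} = 1$
$x{\left(J,D \right)} = -6 + \frac{J}{6}$
$\frac{S}{x{\left(339,R{\left(-31 \right)} \right)}} = - \frac{385423}{-6 + \frac{1}{6} \cdot 339} = - \frac{385423}{-6 + \frac{113}{2}} = - \frac{385423}{\frac{101}{2}} = \left(-385423\right) \frac{2}{101} = - \frac{770846}{101}$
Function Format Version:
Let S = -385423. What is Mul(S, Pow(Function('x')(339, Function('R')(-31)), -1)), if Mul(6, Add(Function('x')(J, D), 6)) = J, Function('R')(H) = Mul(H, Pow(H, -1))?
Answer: Rational(-770846, 101) ≈ -7632.1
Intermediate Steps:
Function('R')(H) = 1
Function('x')(J, D) = Add(-6, Mul(Rational(1, 6), J))
Mul(S, Pow(Function('x')(339, Function('R')(-31)), -1)) = Mul(-385423, Pow(Add(-6, Mul(Rational(1, 6), 339)), -1)) = Mul(-385423, Pow(Add(-6, Rational(113, 2)), -1)) = Mul(-385423, Pow(Rational(101, 2), -1)) = Mul(-385423, Rational(2, 101)) = Rational(-770846, 101)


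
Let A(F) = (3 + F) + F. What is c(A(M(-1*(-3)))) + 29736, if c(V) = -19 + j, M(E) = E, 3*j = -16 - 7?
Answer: 89128/3 ≈ 29709.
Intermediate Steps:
j = -23/3 (j = (-16 - 7)/3 = (⅓)*(-23) = -23/3 ≈ -7.6667)
A(F) = 3 + 2*F
c(V) = -80/3 (c(V) = -19 - 23/3 = -80/3)
c(A(M(-1*(-3)))) + 29736 = -80/3 + 29736 = 89128/3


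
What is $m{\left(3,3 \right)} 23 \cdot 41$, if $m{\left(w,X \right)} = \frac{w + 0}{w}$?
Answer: $943$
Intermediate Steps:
$m{\left(w,X \right)} = 1$ ($m{\left(w,X \right)} = \frac{w}{w} = 1$)
$m{\left(3,3 \right)} 23 \cdot 41 = 1 \cdot 23 \cdot 41 = 23 \cdot 41 = 943$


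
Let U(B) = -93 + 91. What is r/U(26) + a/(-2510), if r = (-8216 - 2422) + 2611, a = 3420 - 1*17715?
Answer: 1008818/251 ≈ 4019.2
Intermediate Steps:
a = -14295 (a = 3420 - 17715 = -14295)
U(B) = -2
r = -8027 (r = -10638 + 2611 = -8027)
r/U(26) + a/(-2510) = -8027/(-2) - 14295/(-2510) = -8027*(-½) - 14295*(-1/2510) = 8027/2 + 2859/502 = 1008818/251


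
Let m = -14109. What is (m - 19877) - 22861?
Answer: -56847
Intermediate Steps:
(m - 19877) - 22861 = (-14109 - 19877) - 22861 = -33986 - 22861 = -56847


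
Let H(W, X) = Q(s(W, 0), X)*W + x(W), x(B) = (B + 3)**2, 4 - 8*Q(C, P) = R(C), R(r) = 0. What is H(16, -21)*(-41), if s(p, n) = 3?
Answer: -15129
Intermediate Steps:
Q(C, P) = 1/2 (Q(C, P) = 1/2 - 1/8*0 = 1/2 + 0 = 1/2)
x(B) = (3 + B)**2
H(W, X) = (3 + W)**2 + W/2 (H(W, X) = W/2 + (3 + W)**2 = (3 + W)**2 + W/2)
H(16, -21)*(-41) = ((3 + 16)**2 + (1/2)*16)*(-41) = (19**2 + 8)*(-41) = (361 + 8)*(-41) = 369*(-41) = -15129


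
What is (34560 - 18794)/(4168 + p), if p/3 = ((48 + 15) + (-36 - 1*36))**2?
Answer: 15766/4411 ≈ 3.5742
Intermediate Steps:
p = 243 (p = 3*((48 + 15) + (-36 - 1*36))**2 = 3*(63 + (-36 - 36))**2 = 3*(63 - 72)**2 = 3*(-9)**2 = 3*81 = 243)
(34560 - 18794)/(4168 + p) = (34560 - 18794)/(4168 + 243) = 15766/4411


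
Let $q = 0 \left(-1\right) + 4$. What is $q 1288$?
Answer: $5152$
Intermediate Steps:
$q = 4$ ($q = 0 + 4 = 4$)
$q 1288 = 4 \cdot 1288 = 5152$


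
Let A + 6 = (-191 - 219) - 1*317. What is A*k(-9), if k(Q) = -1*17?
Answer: 12461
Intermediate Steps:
k(Q) = -17
A = -733 (A = -6 + ((-191 - 219) - 1*317) = -6 + (-410 - 317) = -6 - 727 = -733)
A*k(-9) = -733*(-17) = 12461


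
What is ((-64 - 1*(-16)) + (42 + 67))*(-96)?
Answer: -5856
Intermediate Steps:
((-64 - 1*(-16)) + (42 + 67))*(-96) = ((-64 + 16) + 109)*(-96) = (-48 + 109)*(-96) = 61*(-96) = -5856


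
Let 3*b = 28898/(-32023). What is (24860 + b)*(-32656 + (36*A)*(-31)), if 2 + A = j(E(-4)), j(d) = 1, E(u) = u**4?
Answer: -75325292780680/96069 ≈ -7.8407e+8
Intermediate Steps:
b = -28898/96069 (b = (28898/(-32023))/3 = (28898*(-1/32023))/3 = (1/3)*(-28898/32023) = -28898/96069 ≈ -0.30080)
A = -1 (A = -2 + 1 = -1)
(24860 + b)*(-32656 + (36*A)*(-31)) = (24860 - 28898/96069)*(-32656 + (36*(-1))*(-31)) = 2388246442*(-32656 - 36*(-31))/96069 = 2388246442*(-32656 + 1116)/96069 = (2388246442/96069)*(-31540) = -75325292780680/96069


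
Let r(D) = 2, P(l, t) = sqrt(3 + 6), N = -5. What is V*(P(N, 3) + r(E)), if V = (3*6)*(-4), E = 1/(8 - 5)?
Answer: -360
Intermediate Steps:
P(l, t) = 3 (P(l, t) = sqrt(9) = 3)
E = 1/3 ≈ 0.33333
V = -72 (V = 18*(-4) = -72)
V*(P(N, 3) + r(E)) = -72*(3 + 2) = -72*5 = -360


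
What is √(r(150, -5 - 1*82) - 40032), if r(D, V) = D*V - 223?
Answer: I*√53305 ≈ 230.88*I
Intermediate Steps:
r(D, V) = -223 + D*V
√(r(150, -5 - 1*82) - 40032) = √((-223 + 150*(-5 - 1*82)) - 40032) = √((-223 + 150*(-5 - 82)) - 40032) = √((-223 + 150*(-87)) - 40032) = √((-223 - 13050) - 40032) = √(-13273 - 40032) = √(-53305) = I*√53305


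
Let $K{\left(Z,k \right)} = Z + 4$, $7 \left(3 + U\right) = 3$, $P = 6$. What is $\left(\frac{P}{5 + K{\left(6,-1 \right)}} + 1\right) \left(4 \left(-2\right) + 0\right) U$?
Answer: $\frac{144}{5} \approx 28.8$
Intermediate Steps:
$U = - \frac{18}{7}$ ($U = -3 + \frac{1}{7} \cdot 3 = -3 + \frac{3}{7} = - \frac{18}{7} \approx -2.5714$)
$K{\left(Z,k \right)} = 4 + Z$
$\left(\frac{P}{5 + K{\left(6,-1 \right)}} + 1\right) \left(4 \left(-2\right) + 0\right) U = \left(\frac{1}{5 + \left(4 + 6\right)} 6 + 1\right) \left(4 \left(-2\right) + 0\right) \left(- \frac{18}{7}\right) = \left(\frac{1}{5 + 10} \cdot 6 + 1\right) \left(-8 + 0\right) \left(- \frac{18}{7}\right) = \left(\frac{1}{15} \cdot 6 + 1\right) \left(-8\right) \left(- \frac{18}{7}\right) = \left(\frac{2}{5} + 1\right) \left(-8\right) \left(- \frac{18}{7}\right) = \frac{7}{5} \left(-8\right) \left(- \frac{18}{7}\right) = \left(- \frac{56}{5}\right) \left(- \frac{18}{7}\right) = \frac{144}{5}$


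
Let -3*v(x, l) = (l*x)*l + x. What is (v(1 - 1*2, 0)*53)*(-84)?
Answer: -1484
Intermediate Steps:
v(x, l) = -x/3 - x*l**2/3 (v(x, l) = -((l*x)*l + x)/3 = -(x*l**2 + x)/3 = -(x + x*l**2)/3 = -x/3 - x*l**2/3)
(v(1 - 1*2, 0)*53)*(-84) = (-(1 - 1*2)*(1 + 0**2)/3*53)*(-84) = (-(1 - 2)*(1 + 0)/3*53)*(-84) = (-1/3*(-1)*1*53)*(-84) = ((1/3)*53)*(-84) = (53/3)*(-84) = -1484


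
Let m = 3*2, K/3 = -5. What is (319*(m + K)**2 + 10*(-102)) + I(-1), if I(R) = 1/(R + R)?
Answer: 49637/2 ≈ 24819.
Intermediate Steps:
K = -15 (K = 3*(-5) = -15)
m = 6
I(R) = 1/(2*R)
(319*(m + K)**2 + 10*(-102)) + I(-1) = (319*(6 - 15)**2 + 10*(-102)) + (1/2)/(-1) = (319*(-9)**2 - 1020) + (1/2)*(-1) = (319*81 - 1020) - 1/2 = (25839 - 1020) - 1/2 = 24819 - 1/2 = 49637/2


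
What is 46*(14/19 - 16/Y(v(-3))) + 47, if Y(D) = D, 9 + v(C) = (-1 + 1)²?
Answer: 27817/171 ≈ 162.67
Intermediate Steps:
v(C) = -9 (v(C) = -9 + (-1 + 1)² = -9 + 0² = -9 + 0 = -9)
46*(14/19 - 16/Y(v(-3))) + 47 = 46*(14/19 - 16/(-9)) + 47 = 46*(14*(1/19) - 16*(-⅑)) + 47 = 46*(14/19 + 16/9) + 47 = 46*(430/171) + 47 = 19780/171 + 47 = 27817/171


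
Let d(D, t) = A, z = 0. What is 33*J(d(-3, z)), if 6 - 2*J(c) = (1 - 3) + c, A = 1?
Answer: 231/2 ≈ 115.50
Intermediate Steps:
d(D, t) = 1
J(c) = 4 - c/2 (J(c) = 3 - ((1 - 3) + c)/2 = 3 - (-2 + c)/2 = 3 + (1 - c/2) = 4 - c/2)
33*J(d(-3, z)) = 33*(4 - ½*1) = 33*(4 - ½) = 33*(7/2) = 231/2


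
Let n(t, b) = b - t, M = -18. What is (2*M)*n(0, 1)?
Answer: -36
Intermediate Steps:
(2*M)*n(0, 1) = (2*(-18))*(1 - 1*0) = -36*(1 + 0) = -36*1 = -36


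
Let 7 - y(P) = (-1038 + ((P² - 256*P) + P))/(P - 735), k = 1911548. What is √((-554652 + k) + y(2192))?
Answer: √2874315406885/1457 ≈ 1163.6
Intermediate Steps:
y(P) = 7 - (-1038 + P² - 255*P)/(-735 + P) (y(P) = 7 - (-1038 + ((P² - 256*P) + P))/(P - 735) = 7 - (-1038 + (P² - 255*P))/(-735 + P) = 7 - (-1038 + P² - 255*P)/(-735 + P))
√((-554652 + k) + y(2192)) = √((-554652 + 1911548) + (-4107 - 1*2192² + 262*2192)/(-735 + 2192)) = √(1356896 + (-4107 - 1*4804864 + 574304)/1457) = √(1356896 + (-4107 - 4804864 + 574304)/1457) = √(1356896 + (1/1457)*(-4234667)) = √(1356896 - 4234667/1457) = √(1972762805/1457) = √2874315406885/1457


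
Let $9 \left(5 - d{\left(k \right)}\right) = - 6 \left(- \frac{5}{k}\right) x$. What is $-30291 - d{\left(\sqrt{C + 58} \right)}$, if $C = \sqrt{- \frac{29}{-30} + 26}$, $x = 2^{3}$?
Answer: $-30296 + \frac{80 \sqrt{30}}{3 \sqrt{1740 + \sqrt{24270}}} \approx -30293.0$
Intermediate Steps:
$x = 8$
$C = \frac{\sqrt{24270}}{30}$ ($C = \sqrt{\left(-29\right) \left(- \frac{1}{30}\right) + 26} = \sqrt{\frac{29}{30} + 26} = \sqrt{\frac{809}{30}} = \frac{\sqrt{24270}}{30} \approx 5.1929$)
$d{\left(k \right)} = 5 - \frac{80}{3 k}$ ($d{\left(k \right)} = 5 - \frac{- 6 \left(- \frac{5}{k}\right) 8}{9} = 5 - \frac{\frac{30}{k} 8}{9} = 5 - \frac{240 \frac{1}{k}}{9} = 5 - \frac{80}{3 k}$)
$-30291 - d{\left(\sqrt{C + 58} \right)} = -30291 - \left(5 - \frac{80}{3 \sqrt{\frac{\sqrt{24270}}{30} + 58}}\right) = -30291 - \left(5 - \frac{80}{3 \sqrt{58 + \frac{\sqrt{24270}}{30}}}\right) = -30296 + \frac{80}{3 \sqrt{58 + \frac{\sqrt{24270}}{30}}}$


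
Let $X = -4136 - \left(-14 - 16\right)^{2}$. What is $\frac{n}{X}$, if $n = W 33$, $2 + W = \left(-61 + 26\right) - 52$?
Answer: $\frac{2937}{5036} \approx 0.5832$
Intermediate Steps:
$W = -89$ ($W = -2 + \left(\left(-61 + 26\right) - 52\right) = -2 - 87 = -89$)
$n = -2937$ ($n = \left(-89\right) 33 = -2937$)
$X = -5036$ ($X = -4136 - \left(-30\right)^{2} = -4136 - 900 = -5036$)
$\frac{n}{X} = - \frac{2937}{-5036} = \left(-2937\right) \left(- \frac{1}{5036}\right) = \frac{2937}{5036}$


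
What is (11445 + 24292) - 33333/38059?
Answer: 1360081150/38059 ≈ 35736.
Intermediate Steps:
(11445 + 24292) - 33333/38059 = 35737 - 33333*1/38059 = 35737 - 33333/38059 = 1360081150/38059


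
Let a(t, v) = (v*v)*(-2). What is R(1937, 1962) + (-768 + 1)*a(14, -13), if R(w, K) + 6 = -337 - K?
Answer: 256941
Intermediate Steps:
a(t, v) = -2*v² (a(t, v) = v²*(-2) = -2*v²)
R(w, K) = -343 - K (R(w, K) = -6 + (-337 - K) = -343 - K)
R(1937, 1962) + (-768 + 1)*a(14, -13) = (-343 - 1*1962) + (-768 + 1)*(-2*(-13)²) = (-343 - 1962) - (-1534)*169 = -2305 - 767*(-338) = -2305 + 259246 = 256941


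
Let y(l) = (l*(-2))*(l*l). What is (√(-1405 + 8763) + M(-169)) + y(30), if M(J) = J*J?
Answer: -25439 + √7358 ≈ -25353.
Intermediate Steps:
y(l) = -2*l³ (y(l) = (-2*l)*l² = -2*l³)
M(J) = J²
(√(-1405 + 8763) + M(-169)) + y(30) = (√(-1405 + 8763) + (-169)²) - 2*30³ = (√7358 + 28561) - 2*27000 = (28561 + √7358) - 54000 = -25439 + √7358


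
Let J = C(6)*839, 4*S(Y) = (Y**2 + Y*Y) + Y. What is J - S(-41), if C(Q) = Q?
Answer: 16815/4 ≈ 4203.8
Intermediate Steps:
S(Y) = Y**2/2 + Y/4 (S(Y) = ((Y**2 + Y*Y) + Y)/4 = ((Y**2 + Y**2) + Y)/4 = (2*Y**2 + Y)/4 = (Y + 2*Y**2)/4 = Y**2/2 + Y/4)
J = 5034 (J = 6*839 = 5034)
J - S(-41) = 5034 - (-41)*(1 + 2*(-41))/4 = 5034 - (-41)*(1 - 82)/4 = 5034 - (-41)*(-81)/4 = 5034 - 1*3321/4 = 5034 - 3321/4 = 16815/4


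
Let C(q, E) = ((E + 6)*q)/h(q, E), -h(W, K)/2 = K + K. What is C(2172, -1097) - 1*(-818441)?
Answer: 897237364/1097 ≈ 8.1790e+5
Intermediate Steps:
h(W, K) = -4*K (h(W, K) = -2*(K + K) = -4*K)
C(q, E) = -q*(6 + E)/(4*E) (C(q, E) = ((E + 6)*q)/((-4*E)) = ((6 + E)*q)*(-1/(4*E)) = (q*(6 + E))*(-1/(4*E)) = -q*(6 + E)/(4*E))
C(2172, -1097) - 1*(-818441) = -¼*2172*(6 - 1097)/(-1097) - 1*(-818441) = -¼*2172*(-1/1097)*(-1091) + 818441 = -592413/1097 + 818441 = 897237364/1097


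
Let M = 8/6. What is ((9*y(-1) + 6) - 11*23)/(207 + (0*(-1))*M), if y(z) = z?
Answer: -256/207 ≈ -1.2367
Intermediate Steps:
M = 4/3 (M = 8*(⅙) = 4/3 ≈ 1.3333)
((9*y(-1) + 6) - 11*23)/(207 + (0*(-1))*M) = ((9*(-1) + 6) - 11*23)/(207 + (0*(-1))*(4/3)) = ((-9 + 6) - 253)/(207 + 0*(4/3)) = (-3 - 253)/(207 + 0) = -256/207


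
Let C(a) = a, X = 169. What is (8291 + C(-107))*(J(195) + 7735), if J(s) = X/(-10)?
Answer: 315824652/5 ≈ 6.3165e+7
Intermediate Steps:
J(s) = -169/10 (J(s) = 169/(-10) = 169*(-⅒) = -169/10)
(8291 + C(-107))*(J(195) + 7735) = (8291 - 107)*(-169/10 + 7735) = 8184*(77181/10) = 315824652/5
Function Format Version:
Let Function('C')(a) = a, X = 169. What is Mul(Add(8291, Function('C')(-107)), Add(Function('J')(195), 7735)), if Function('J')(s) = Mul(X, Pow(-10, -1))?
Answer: Rational(315824652, 5) ≈ 6.3165e+7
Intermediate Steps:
Function('J')(s) = Rational(-169, 10) (Function('J')(s) = Mul(169, Pow(-10, -1)) = Mul(169, Rational(-1, 10)) = Rational(-169, 10))
Mul(Add(8291, Function('C')(-107)), Add(Function('J')(195), 7735)) = Mul(Add(8291, -107), Add(Rational(-169, 10), 7735)) = Mul(8184, Rational(77181, 10)) = Rational(315824652, 5)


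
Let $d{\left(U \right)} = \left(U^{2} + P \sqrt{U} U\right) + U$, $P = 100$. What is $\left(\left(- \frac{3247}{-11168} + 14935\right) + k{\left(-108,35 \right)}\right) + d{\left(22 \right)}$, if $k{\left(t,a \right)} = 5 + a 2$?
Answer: $\frac{173285935}{11168} + 2200 \sqrt{22} \approx 25835.0$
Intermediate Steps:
$k{\left(t,a \right)} = 5 + 2 a$
$d{\left(U \right)} = U + U^{2} + 100 U^{\frac{3}{2}}$ ($d{\left(U \right)} = \left(U^{2} + 100 \sqrt{U} U\right) + U = \left(U^{2} + 100 U^{\frac{3}{2}}\right) + U = U + U^{2} + 100 U^{\frac{3}{2}}$)
$\left(\left(- \frac{3247}{-11168} + 14935\right) + k{\left(-108,35 \right)}\right) + d{\left(22 \right)} = \left(\left(- \frac{3247}{-11168} + 14935\right) + \left(5 + 2 \cdot 35\right)\right) + \left(22 + 22^{2} + 100 \cdot 22^{\frac{3}{2}}\right) = \left(\left(\left(-3247\right) \left(- \frac{1}{11168}\right) + 14935\right) + \left(5 + 70\right)\right) + \left(22 + 484 + 100 \cdot 22 \sqrt{22}\right) = \left(\left(\frac{3247}{11168} + 14935\right) + 75\right) + \left(22 + 484 + 2200 \sqrt{22}\right) = \left(\frac{166797327}{11168} + 75\right) + \left(506 + 2200 \sqrt{22}\right) = \frac{167634927}{11168} + \left(506 + 2200 \sqrt{22}\right) = \frac{173285935}{11168} + 2200 \sqrt{22}$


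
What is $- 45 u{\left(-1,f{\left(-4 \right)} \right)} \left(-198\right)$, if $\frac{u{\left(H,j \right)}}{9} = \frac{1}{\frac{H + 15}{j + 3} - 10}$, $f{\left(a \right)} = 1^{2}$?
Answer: $- \frac{160380}{13} \approx -12337.0$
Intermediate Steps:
$f{\left(a \right)} = 1$
$u{\left(H,j \right)} = \frac{9}{-10 + \frac{15 + H}{3 + j}}$ ($u{\left(H,j \right)} = \frac{9}{\frac{H + 15}{j + 3} - 10} = \frac{9}{\frac{15 + H}{3 + j} - 10} = \frac{9}{-10 + \frac{15 + H}{3 + j}}$)
$- 45 u{\left(-1,f{\left(-4 \right)} \right)} \left(-198\right) = - 45 \frac{9 \left(-3 - 1\right)}{15 - -1 + 10 \cdot 1} \left(-198\right) = - 45 \frac{9 \left(-3 - 1\right)}{15 + 1 + 10} \left(-198\right) = - 45 \cdot 9 \cdot \frac{1}{26} \left(-4\right) \left(-198\right) = \left(-45\right) \left(- \frac{18}{13}\right) \left(-198\right) = \frac{810}{13} \left(-198\right) = - \frac{160380}{13}$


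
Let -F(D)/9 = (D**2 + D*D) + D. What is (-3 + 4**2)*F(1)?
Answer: -351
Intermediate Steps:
F(D) = -18*D**2 - 9*D (F(D) = -9*((D**2 + D*D) + D) = -9*((D**2 + D**2) + D) = -9*(2*D**2 + D) = -9*(D + 2*D**2) = -18*D**2 - 9*D)
(-3 + 4**2)*F(1) = (-3 + 4**2)*(-9*1*(1 + 2*1)) = (-3 + 16)*(-9*1*(1 + 2)) = 13*(-9*1*3) = 13*(-27) = -351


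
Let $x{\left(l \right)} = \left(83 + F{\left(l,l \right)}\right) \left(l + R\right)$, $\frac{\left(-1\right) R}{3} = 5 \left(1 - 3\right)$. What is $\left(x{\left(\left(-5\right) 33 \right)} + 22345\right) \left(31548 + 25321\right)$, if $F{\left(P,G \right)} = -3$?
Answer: $656552605$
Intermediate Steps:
$R = 30$ ($R = - 3 \cdot 5 \left(1 - 3\right) = - 3 \cdot 5 \left(-2\right) = \left(-3\right) \left(-10\right) = 30$)
$x{\left(l \right)} = 2400 + 80 l$ ($x{\left(l \right)} = \left(83 - 3\right) \left(l + 30\right) = 80 \left(30 + l\right) = 2400 + 80 l$)
$\left(x{\left(\left(-5\right) 33 \right)} + 22345\right) \left(31548 + 25321\right) = \left(\left(2400 + 80 \left(\left(-5\right) 33\right)\right) + 22345\right) \left(31548 + 25321\right) = \left(\left(2400 + 80 \left(-165\right)\right) + 22345\right) 56869 = \left(\left(2400 - 13200\right) + 22345\right) 56869 = \left(-10800 + 22345\right) 56869 = 11545 \cdot 56869 = 656552605$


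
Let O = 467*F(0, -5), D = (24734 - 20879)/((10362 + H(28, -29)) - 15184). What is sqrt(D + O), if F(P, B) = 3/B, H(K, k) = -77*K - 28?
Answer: I*sqrt(344508875430)/35030 ≈ 16.756*I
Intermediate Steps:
H(K, k) = -28 - 77*K
D = -3855/7006 (D = (24734 - 20879)/((10362 + (-28 - 77*28)) - 15184) = 3855/((10362 + (-28 - 2156)) - 15184) = 3855/((10362 - 2184) - 15184) = 3855/(8178 - 15184) = 3855/(-7006) = 3855*(-1/7006) = -3855/7006 ≈ -0.55024)
O = -1401/5 (O = 467*(3/(-5)) = 467*(3*(-1/5)) = 467*(-3/5) = -1401/5 ≈ -280.20)
sqrt(D + O) = sqrt(-3855/7006 - 1401/5) = sqrt(-9834681/35030) = I*sqrt(344508875430)/35030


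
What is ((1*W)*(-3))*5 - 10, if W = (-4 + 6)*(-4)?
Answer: 110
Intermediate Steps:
W = -8 (W = 2*(-4) = -8)
((1*W)*(-3))*5 - 10 = ((1*(-8))*(-3))*5 - 10 = -8*(-3)*5 - 10 = 24*5 - 10 = 120 - 10 = 110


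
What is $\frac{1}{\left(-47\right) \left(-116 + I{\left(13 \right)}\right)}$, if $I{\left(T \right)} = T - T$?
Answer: $\frac{1}{5452} \approx 0.00018342$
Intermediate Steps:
$I{\left(T \right)} = 0$
$\frac{1}{\left(-47\right) \left(-116 + I{\left(13 \right)}\right)} = \frac{1}{\left(-47\right) \left(-116 + 0\right)} = \frac{1}{\left(-47\right) \left(-116\right)} = \frac{1}{5452}$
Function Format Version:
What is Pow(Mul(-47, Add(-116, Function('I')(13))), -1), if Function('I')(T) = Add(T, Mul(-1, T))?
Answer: Rational(1, 5452) ≈ 0.00018342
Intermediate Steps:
Function('I')(T) = 0
Pow(Mul(-47, Add(-116, Function('I')(13))), -1) = Pow(Mul(-47, Add(-116, 0)), -1) = Pow(Mul(-47, -116), -1) = Pow(5452, -1) = Rational(1, 5452)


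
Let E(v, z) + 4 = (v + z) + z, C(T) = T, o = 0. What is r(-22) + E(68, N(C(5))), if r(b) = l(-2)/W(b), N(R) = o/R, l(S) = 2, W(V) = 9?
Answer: 578/9 ≈ 64.222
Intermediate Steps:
N(R) = 0 (N(R) = 0/R = 0)
E(v, z) = -4 + v + 2*z (E(v, z) = -4 + ((v + z) + z) = -4 + (v + 2*z) = -4 + v + 2*z)
r(b) = 2/9
r(-22) + E(68, N(C(5))) = 2/9 + (-4 + 68 + 2*0) = 2/9 + (-4 + 68 + 0) = 2/9 + 64 = 578/9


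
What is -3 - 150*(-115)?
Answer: 17247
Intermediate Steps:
-3 - 150*(-115) = -3 + 17250 = 17247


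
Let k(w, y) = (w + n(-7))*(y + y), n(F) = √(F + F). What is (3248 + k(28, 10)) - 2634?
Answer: 1174 + 20*I*√14 ≈ 1174.0 + 74.833*I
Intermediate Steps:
n(F) = √2*√F (n(F) = √(2*F) = √2*√F)
k(w, y) = 2*y*(w + I*√14) (k(w, y) = (w + √2*√(-7))*(y + y) = (w + √2*(I*√7))*(2*y) = (w + I*√14)*(2*y) = 2*y*(w + I*√14))
(3248 + k(28, 10)) - 2634 = (3248 + 2*10*(28 + I*√14)) - 2634 = (3248 + (560 + 20*I*√14)) - 2634 = (3808 + 20*I*√14) - 2634 = 1174 + 20*I*√14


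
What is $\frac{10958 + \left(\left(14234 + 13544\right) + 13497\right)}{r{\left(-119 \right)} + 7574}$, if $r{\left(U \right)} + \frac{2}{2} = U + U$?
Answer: $\frac{17411}{2445} \approx 7.1211$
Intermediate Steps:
$r{\left(U \right)} = -1 + 2 U$ ($r{\left(U \right)} = -1 + \left(U + U\right) = -1 + 2 U$)
$\frac{10958 + \left(\left(14234 + 13544\right) + 13497\right)}{r{\left(-119 \right)} + 7574} = \frac{10958 + \left(\left(14234 + 13544\right) + 13497\right)}{\left(-1 + 2 \left(-119\right)\right) + 7574} = \frac{10958 + \left(27778 + 13497\right)}{\left(-1 - 238\right) + 7574} = \frac{10958 + 41275}{-239 + 7574} = \frac{52233}{7335} = 52233 \cdot \frac{1}{7335} = \frac{17411}{2445}$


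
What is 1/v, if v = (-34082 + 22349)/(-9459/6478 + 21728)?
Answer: -140744525/76006374 ≈ -1.8517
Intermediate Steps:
v = -76006374/140744525 (v = -11733/(-9459*1/6478 + 21728) = -11733/(-9459/6478 + 21728) = -11733/140744525/6478 = -11733*6478/140744525 = -76006374/140744525 ≈ -0.54003)
1/v = 1/(-76006374/140744525) = -140744525/76006374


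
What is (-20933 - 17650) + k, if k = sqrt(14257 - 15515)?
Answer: -38583 + I*sqrt(1258) ≈ -38583.0 + 35.468*I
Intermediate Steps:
k = I*sqrt(1258) (k = sqrt(-1258) = I*sqrt(1258) ≈ 35.468*I)
(-20933 - 17650) + k = (-20933 - 17650) + I*sqrt(1258) = -38583 + I*sqrt(1258)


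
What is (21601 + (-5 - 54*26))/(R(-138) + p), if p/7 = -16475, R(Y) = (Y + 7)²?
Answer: -5048/24541 ≈ -0.20570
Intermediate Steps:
R(Y) = (7 + Y)²
p = -115325 (p = 7*(-16475) = -115325)
(21601 + (-5 - 54*26))/(R(-138) + p) = (21601 + (-5 - 54*26))/((7 - 138)² - 115325) = (21601 + (-5 - 1404))/((-131)² - 115325) = (21601 - 1409)/(17161 - 115325) = 20192/(-98164) = 20192*(-1/98164) = -5048/24541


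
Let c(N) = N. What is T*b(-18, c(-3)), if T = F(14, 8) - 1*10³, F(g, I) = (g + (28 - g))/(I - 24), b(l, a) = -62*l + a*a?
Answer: -4507875/4 ≈ -1.1270e+6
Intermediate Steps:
b(l, a) = a² - 62*l (b(l, a) = -62*l + a² = a² - 62*l)
F(g, I) = 28/(-24 + I)
T = -4007/4 (T = 28/(-24 + 8) - 1*10³ = 28/(-16) - 1*1000 = 28*(-1/16) - 1000 = -7/4 - 1000 = -4007/4 ≈ -1001.8)
T*b(-18, c(-3)) = -4007*((-3)² - 62*(-18))/4 = -4007*(9 + 1116)/4 = -4007/4*1125 = -4507875/4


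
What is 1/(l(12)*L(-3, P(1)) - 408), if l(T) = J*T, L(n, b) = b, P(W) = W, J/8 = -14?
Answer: -1/1752 ≈ -0.00057078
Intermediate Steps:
J = -112 (J = 8*(-14) = -112)
l(T) = -112*T
1/(l(12)*L(-3, P(1)) - 408) = 1/(-112*12*1 - 408) = 1/(-1344*1 - 408) = 1/(-1344 - 408) = 1/(-1752) = -1/1752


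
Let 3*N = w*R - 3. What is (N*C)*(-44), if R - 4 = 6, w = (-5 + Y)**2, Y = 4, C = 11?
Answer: -3388/3 ≈ -1129.3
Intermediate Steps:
w = 1 (w = (-5 + 4)**2 = (-1)**2 = 1)
R = 10 (R = 4 + 6 = 10)
N = 7/3 (N = (1*10 - 3)/3 = (10 - 3)/3 = (1/3)*7 = 7/3 ≈ 2.3333)
(N*C)*(-44) = ((7/3)*11)*(-44) = (77/3)*(-44) = -3388/3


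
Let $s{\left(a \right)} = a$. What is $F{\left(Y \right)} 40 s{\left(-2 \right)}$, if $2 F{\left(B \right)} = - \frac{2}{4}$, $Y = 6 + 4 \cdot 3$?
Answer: $20$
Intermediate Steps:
$Y = 18$ ($Y = 6 + 12 = 18$)
$F{\left(B \right)} = - \frac{1}{4}$ ($F{\left(B \right)} = \frac{\left(-2\right) \frac{1}{4}}{2} = \frac{1}{2} \left(- \frac{1}{2}\right) = - \frac{1}{4}$)
$F{\left(Y \right)} 40 s{\left(-2 \right)} = \left(- \frac{1}{4}\right) 40 \left(-2\right) = \left(-10\right) \left(-2\right) = 20$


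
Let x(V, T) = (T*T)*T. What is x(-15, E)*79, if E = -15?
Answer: -266625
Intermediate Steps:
x(V, T) = T³ (x(V, T) = T²*T = T³)
x(-15, E)*79 = (-15)³*79 = -3375*79 = -266625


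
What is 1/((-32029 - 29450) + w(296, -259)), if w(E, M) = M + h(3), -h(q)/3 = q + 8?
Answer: -1/61771 ≈ -1.6189e-5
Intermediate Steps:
h(q) = -24 - 3*q (h(q) = -3*(q + 8) = -3*(8 + q) = -24 - 3*q)
w(E, M) = -33 + M (w(E, M) = M + (-24 - 3*3) = M + (-24 - 9) = M - 33 = -33 + M)
1/((-32029 - 29450) + w(296, -259)) = 1/((-32029 - 29450) + (-33 - 259)) = 1/(-61479 - 292) = 1/(-61771) = -1/61771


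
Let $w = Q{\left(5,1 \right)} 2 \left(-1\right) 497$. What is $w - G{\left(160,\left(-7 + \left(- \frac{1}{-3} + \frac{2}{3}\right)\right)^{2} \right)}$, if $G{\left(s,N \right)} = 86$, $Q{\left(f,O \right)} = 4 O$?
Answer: $-4062$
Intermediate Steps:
$w = -3976$ ($w = 4 \cdot 1 \cdot 2 \left(-1\right) 497 = 4 \cdot 2 \left(-1\right) 497 = 8 \left(-1\right) 497 = \left(-8\right) 497 = -3976$)
$w - G{\left(160,\left(-7 + \left(- \frac{1}{-3} + \frac{2}{3}\right)\right)^{2} \right)} = -3976 - 86 = -4062$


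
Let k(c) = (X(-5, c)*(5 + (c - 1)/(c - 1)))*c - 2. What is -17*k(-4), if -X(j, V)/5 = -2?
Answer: 4114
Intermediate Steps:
X(j, V) = 10 (X(j, V) = -5*(-2) = 10)
k(c) = -2 + 60*c (k(c) = (10*(5 + (c - 1)/(c - 1)))*c - 2 = (10*(5 + (-1 + c)/(-1 + c)))*c - 2 = (10*(5 + 1))*c - 2 = (10*6)*c - 2 = 60*c - 2 = -2 + 60*c)
-17*k(-4) = -17*(-2 + 60*(-4)) = -17*(-2 - 240) = -17*(-242) = 4114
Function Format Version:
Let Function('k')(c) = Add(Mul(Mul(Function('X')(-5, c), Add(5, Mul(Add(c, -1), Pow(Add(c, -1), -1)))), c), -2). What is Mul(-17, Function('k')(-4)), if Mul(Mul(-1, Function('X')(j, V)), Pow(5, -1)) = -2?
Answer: 4114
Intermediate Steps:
Function('X')(j, V) = 10 (Function('X')(j, V) = Mul(-5, -2) = 10)
Function('k')(c) = Add(-2, Mul(60, c)) (Function('k')(c) = Add(Mul(Mul(10, Add(5, Mul(Add(c, -1), Pow(Add(c, -1), -1)))), c), -2) = Add(Mul(Mul(10, Add(5, Mul(Add(-1, c), Pow(Add(-1, c), -1)))), c), -2) = Add(Mul(Mul(10, Add(5, 1)), c), -2) = Add(Mul(Mul(10, 6), c), -2) = Add(Mul(60, c), -2) = Add(-2, Mul(60, c)))
Mul(-17, Function('k')(-4)) = Mul(-17, Add(-2, Mul(60, -4))) = Mul(-17, Add(-2, -240)) = Mul(-17, -242) = 4114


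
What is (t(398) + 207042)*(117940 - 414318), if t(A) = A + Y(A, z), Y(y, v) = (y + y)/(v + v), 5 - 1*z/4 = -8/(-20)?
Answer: -61487063105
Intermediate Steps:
z = 92/5 (z = 20 - (-32)/(-20) = 20 - (-32)*(-1)/20 = 20 - 4*⅖ = 20 - 8/5 = 92/5 ≈ 18.400)
Y(y, v) = y/v (Y(y, v) = (2*y)/((2*v)) = (2*y)*(1/(2*v)) = y/v)
t(A) = 97*A/92 (t(A) = A + A/(92/5) = A + A*(5/92) = A + 5*A/92 = 97*A/92)
(t(398) + 207042)*(117940 - 414318) = ((97/92)*398 + 207042)*(117940 - 414318) = (19303/46 + 207042)*(-296378) = (9543235/46)*(-296378) = -61487063105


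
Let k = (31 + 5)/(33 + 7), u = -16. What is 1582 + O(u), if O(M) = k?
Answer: 15829/10 ≈ 1582.9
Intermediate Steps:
k = 9/10 (k = 36/40 = 36*(1/40) = 9/10 ≈ 0.90000)
O(M) = 9/10
1582 + O(u) = 1582 + 9/10 = 15829/10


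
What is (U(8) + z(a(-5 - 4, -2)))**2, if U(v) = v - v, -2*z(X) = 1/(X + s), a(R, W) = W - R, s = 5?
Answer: 1/576 ≈ 0.0017361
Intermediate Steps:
z(X) = -1/(2*(5 + X)) (z(X) = -1/(2*(X + 5)) = -1/(2*(5 + X)))
U(v) = 0
(U(8) + z(a(-5 - 4, -2)))**2 = (0 - 1/(10 + 2*(-2 - (-5 - 4))))**2 = (0 - 1/(10 + 2*(-2 - 1*(-9))))**2 = (0 - 1/(10 + 2*(-2 + 9)))**2 = (0 - 1/(10 + 2*7))**2 = (0 - 1/(10 + 14))**2 = (0 - 1/24)**2 = (-1/24)**2 = 1/576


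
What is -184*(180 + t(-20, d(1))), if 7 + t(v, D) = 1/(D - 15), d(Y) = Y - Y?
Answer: -477296/15 ≈ -31820.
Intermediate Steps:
d(Y) = 0
t(v, D) = -7 + 1/(-15 + D) (t(v, D) = -7 + 1/(D - 15) = -7 + 1/(-15 + D))
-184*(180 + t(-20, d(1))) = -184*(180 + (106 - 7*0)/(-15 + 0)) = -184*(180 + (106 + 0)/(-15)) = -184*(180 - 1/15*106) = -184*(180 - 106/15) = -184*2594/15 = -477296/15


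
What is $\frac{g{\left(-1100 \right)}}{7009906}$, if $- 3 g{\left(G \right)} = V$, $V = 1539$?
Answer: $- \frac{513}{7009906} \approx -7.3182 \cdot 10^{-5}$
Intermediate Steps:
$g{\left(G \right)} = -513$ ($g{\left(G \right)} = \left(- \frac{1}{3}\right) 1539 = -513$)
$\frac{g{\left(-1100 \right)}}{7009906} = - \frac{513}{7009906}$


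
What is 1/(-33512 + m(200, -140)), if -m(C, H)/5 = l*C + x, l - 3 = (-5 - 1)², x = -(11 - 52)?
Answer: -1/72717 ≈ -1.3752e-5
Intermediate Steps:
x = 41 (x = -1*(-41) = 41)
l = 39 (l = 3 + (-5 - 1)² = 3 + (-6)² = 3 + 36 = 39)
m(C, H) = -205 - 195*C (m(C, H) = -5*(39*C + 41) = -5*(41 + 39*C) = -205 - 195*C)
1/(-33512 + m(200, -140)) = 1/(-33512 + (-205 - 195*200)) = 1/(-33512 + (-205 - 39000)) = 1/(-33512 - 39205) = 1/(-72717) = -1/72717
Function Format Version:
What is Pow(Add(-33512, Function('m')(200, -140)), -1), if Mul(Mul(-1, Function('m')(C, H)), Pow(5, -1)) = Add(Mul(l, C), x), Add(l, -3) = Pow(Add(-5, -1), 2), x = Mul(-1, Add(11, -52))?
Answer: Rational(-1, 72717) ≈ -1.3752e-5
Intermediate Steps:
x = 41 (x = Mul(-1, -41) = 41)
l = 39 (l = Add(3, Pow(Add(-5, -1), 2)) = Add(3, Pow(-6, 2)) = Add(3, 36) = 39)
Function('m')(C, H) = Add(-205, Mul(-195, C)) (Function('m')(C, H) = Mul(-5, Add(Mul(39, C), 41)) = Mul(-5, Add(41, Mul(39, C))) = Add(-205, Mul(-195, C)))
Pow(Add(-33512, Function('m')(200, -140)), -1) = Pow(Add(-33512, Add(-205, Mul(-195, 200))), -1) = Pow(Add(-33512, Add(-205, -39000)), -1) = Pow(Add(-33512, -39205), -1) = Pow(-72717, -1) = Rational(-1, 72717)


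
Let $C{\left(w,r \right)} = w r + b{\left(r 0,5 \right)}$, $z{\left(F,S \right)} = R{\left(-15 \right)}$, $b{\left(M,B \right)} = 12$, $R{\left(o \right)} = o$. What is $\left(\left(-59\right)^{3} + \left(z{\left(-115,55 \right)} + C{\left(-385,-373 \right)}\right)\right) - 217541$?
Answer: $-279318$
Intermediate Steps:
$z{\left(F,S \right)} = -15$
$C{\left(w,r \right)} = 12 + r w$ ($C{\left(w,r \right)} = w r + 12 = r w + 12 = 12 + r w$)
$\left(\left(-59\right)^{3} + \left(z{\left(-115,55 \right)} + C{\left(-385,-373 \right)}\right)\right) - 217541 = \left(\left(-59\right)^{3} + \left(-15 + \left(12 - -143605\right)\right)\right) - 217541 = \left(-205379 + \left(-15 + \left(12 + 143605\right)\right)\right) - 217541 = \left(-205379 + \left(-15 + 143617\right)\right) - 217541 = \left(-205379 + 143602\right) - 217541 = -61777 - 217541 = -279318$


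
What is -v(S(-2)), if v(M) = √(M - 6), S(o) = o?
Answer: -2*I*√2 ≈ -2.8284*I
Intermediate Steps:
v(M) = √(-6 + M)
-v(S(-2)) = -√(-6 - 2) = -√(-8) = -2*I*√2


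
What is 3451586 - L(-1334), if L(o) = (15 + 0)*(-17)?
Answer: 3451841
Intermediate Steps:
L(o) = -255 (L(o) = 15*(-17) = -255)
3451586 - L(-1334) = 3451586 - 1*(-255) = 3451586 + 255 = 3451841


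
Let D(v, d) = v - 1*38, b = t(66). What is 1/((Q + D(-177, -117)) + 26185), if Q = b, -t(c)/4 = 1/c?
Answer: 33/857008 ≈ 3.8506e-5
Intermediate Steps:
t(c) = -4/c
b = -2/33 (b = -4/66 = -4*1/66 = -2/33 ≈ -0.060606)
Q = -2/33 ≈ -0.060606
D(v, d) = -38 + v (D(v, d) = v - 38 = -38 + v)
1/((Q + D(-177, -117)) + 26185) = 1/((-2/33 + (-38 - 177)) + 26185) = 1/((-2/33 - 215) + 26185) = 1/(-7097/33 + 26185) = 1/(857008/33) = 33/857008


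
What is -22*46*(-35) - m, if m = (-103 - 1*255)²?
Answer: -92744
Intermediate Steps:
m = 128164 (m = (-103 - 255)² = (-358)² = 128164)
-22*46*(-35) - m = -22*46*(-35) - 1*128164 = -1012*(-35) - 128164 = 35420 - 128164 = -92744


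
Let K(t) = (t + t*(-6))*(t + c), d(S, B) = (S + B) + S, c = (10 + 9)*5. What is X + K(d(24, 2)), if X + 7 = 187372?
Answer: 151115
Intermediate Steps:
c = 95 (c = 19*5 = 95)
d(S, B) = B + 2*S (d(S, B) = (B + S) + S = B + 2*S)
K(t) = -5*t*(95 + t) (K(t) = (t + t*(-6))*(t + 95) = (t - 6*t)*(95 + t) = (-5*t)*(95 + t) = -5*t*(95 + t))
X = 187365 (X = -7 + 187372 = 187365)
X + K(d(24, 2)) = 187365 - 5*(2 + 2*24)*(95 + (2 + 2*24)) = 187365 - 5*(2 + 48)*(95 + (2 + 48)) = 187365 - 5*50*(95 + 50) = 187365 - 5*50*145 = 187365 - 36250 = 151115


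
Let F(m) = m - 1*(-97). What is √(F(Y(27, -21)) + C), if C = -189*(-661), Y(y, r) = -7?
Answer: 3*√13891 ≈ 353.58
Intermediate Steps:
C = 124929
F(m) = 97 + m (F(m) = m + 97 = 97 + m)
√(F(Y(27, -21)) + C) = √((97 - 7) + 124929) = √(90 + 124929) = √125019 = 3*√13891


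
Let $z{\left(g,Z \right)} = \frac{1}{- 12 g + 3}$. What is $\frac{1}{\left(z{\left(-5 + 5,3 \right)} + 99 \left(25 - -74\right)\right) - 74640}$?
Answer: $- \frac{3}{194516} \approx -1.5423 \cdot 10^{-5}$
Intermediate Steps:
$z{\left(g,Z \right)} = \frac{1}{3 - 12 g}$
$\frac{1}{\left(z{\left(-5 + 5,3 \right)} + 99 \left(25 - -74\right)\right) - 74640} = \frac{1}{\left(- \frac{1}{-3 + 12 \left(-5 + 5\right)} + 99 \left(25 - -74\right)\right) - 74640} = \frac{1}{\left(- \frac{1}{-3 + 12 \cdot 0} + 99 \left(25 + 74\right)\right) - 74640} = \frac{1}{\left(- \frac{1}{-3 + 0} + 99 \cdot 99\right) - 74640} = \frac{1}{\left(- \frac{1}{-3} + 9801\right) - 74640} = \frac{1}{\left(\left(-1\right) \left(- \frac{1}{3}\right) + 9801\right) - 74640} = \frac{1}{\left(\frac{1}{3} + 9801\right) - 74640} = \frac{1}{\frac{29404}{3} - 74640} = \frac{1}{- \frac{194516}{3}} = - \frac{3}{194516}$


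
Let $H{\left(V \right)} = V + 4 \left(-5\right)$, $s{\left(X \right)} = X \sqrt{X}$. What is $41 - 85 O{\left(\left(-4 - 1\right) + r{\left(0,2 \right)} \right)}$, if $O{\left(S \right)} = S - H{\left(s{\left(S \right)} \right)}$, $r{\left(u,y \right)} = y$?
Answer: $-1404 - 255 i \sqrt{3} \approx -1404.0 - 441.67 i$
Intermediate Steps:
$s{\left(X \right)} = X^{\frac{3}{2}}$
$H{\left(V \right)} = -20 + V$ ($H{\left(V \right)} = V - 20 = -20 + V$)
$O{\left(S \right)} = 20 + S - S^{\frac{3}{2}}$ ($O{\left(S \right)} = S - \left(-20 + S^{\frac{3}{2}}\right) = 20 + S - S^{\frac{3}{2}}$)
$41 - 85 O{\left(\left(-4 - 1\right) + r{\left(0,2 \right)} \right)} = 41 - 85 \left(20 + \left(\left(-4 - 1\right) + 2\right) - \left(\left(-4 - 1\right) + 2\right)^{\frac{3}{2}}\right) = 41 - 85 \left(20 + \left(-5 + 2\right) - \left(-5 + 2\right)^{\frac{3}{2}}\right) = 41 - 85 \left(20 - 3 - \left(-3\right)^{\frac{3}{2}}\right) = 41 - 85 \left(20 - 3 - - 3 i \sqrt{3}\right) = 41 - 85 \left(20 - 3 + 3 i \sqrt{3}\right) = 41 - 85 \left(17 + 3 i \sqrt{3}\right) = 41 - \left(1445 + 255 i \sqrt{3}\right) = -1404 - 255 i \sqrt{3}$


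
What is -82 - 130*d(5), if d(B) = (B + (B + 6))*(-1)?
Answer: 1998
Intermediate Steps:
d(B) = -6 - 2*B (d(B) = (B + (6 + B))*(-1) = (6 + 2*B)*(-1) = -6 - 2*B)
-82 - 130*d(5) = -82 - 130*(-6 - 2*5) = -82 - 130*(-6 - 10) = -82 - 130*(-16) = -82 + 2080 = 1998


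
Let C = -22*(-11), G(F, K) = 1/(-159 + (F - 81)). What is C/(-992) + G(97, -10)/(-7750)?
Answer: -2162867/8866000 ≈ -0.24395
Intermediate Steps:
G(F, K) = 1/(-240 + F) (G(F, K) = 1/(-159 + (-81 + F)) = 1/(-240 + F))
C = 242
C/(-992) + G(97, -10)/(-7750) = 242/(-992) + 1/((-240 + 97)*(-7750)) = 242*(-1/992) - 1/7750/(-143) = -121/496 - 1/143*(-1/7750) = -121/496 + 1/1108250 = -2162867/8866000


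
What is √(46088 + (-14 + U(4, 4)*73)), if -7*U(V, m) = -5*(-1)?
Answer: √2255071/7 ≈ 214.53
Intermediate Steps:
U(V, m) = -5/7 (U(V, m) = -(-5)*(-1)/7 = -⅐*5 = -5/7)
√(46088 + (-14 + U(4, 4)*73)) = √(46088 + (-14 - 5/7*73)) = √(46088 + (-14 - 365/7)) = √(46088 - 463/7) = √(322153/7) = √2255071/7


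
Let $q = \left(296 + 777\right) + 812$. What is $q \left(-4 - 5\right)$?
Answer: $-16965$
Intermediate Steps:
$q = 1885$ ($q = 1073 + 812 = 1885$)
$q \left(-4 - 5\right) = 1885 \left(-4 - 5\right) = 1885 \left(-9\right) = -16965$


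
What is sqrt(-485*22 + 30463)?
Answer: sqrt(19793) ≈ 140.69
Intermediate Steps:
sqrt(-485*22 + 30463) = sqrt(-10670 + 30463) = sqrt(19793)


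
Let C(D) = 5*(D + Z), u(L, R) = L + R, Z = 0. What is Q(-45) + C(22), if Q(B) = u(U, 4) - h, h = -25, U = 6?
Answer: 145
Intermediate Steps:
Q(B) = 35 (Q(B) = (6 + 4) - 1*(-25) = 10 + 25 = 35)
C(D) = 5*D (C(D) = 5*(D + 0) = 5*D)
Q(-45) + C(22) = 35 + 5*22 = 35 + 110 = 145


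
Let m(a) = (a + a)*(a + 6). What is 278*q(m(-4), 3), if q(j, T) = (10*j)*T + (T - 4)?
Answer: -133718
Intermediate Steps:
m(a) = 2*a*(6 + a) (m(a) = (2*a)*(6 + a) = 2*a*(6 + a))
q(j, T) = -4 + T + 10*T*j (q(j, T) = 10*T*j + (-4 + T) = -4 + T + 10*T*j)
278*q(m(-4), 3) = 278*(-4 + 3 + 10*3*(2*(-4)*(6 - 4))) = 278*(-4 + 3 + 10*3*(2*(-4)*2)) = 278*(-4 + 3 + 10*3*(-16)) = 278*(-4 + 3 - 480) = 278*(-481) = -133718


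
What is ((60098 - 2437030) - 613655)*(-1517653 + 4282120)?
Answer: -8267379072129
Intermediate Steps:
((60098 - 2437030) - 613655)*(-1517653 + 4282120) = (-2376932 - 613655)*2764467 = -2990587*2764467 = -8267379072129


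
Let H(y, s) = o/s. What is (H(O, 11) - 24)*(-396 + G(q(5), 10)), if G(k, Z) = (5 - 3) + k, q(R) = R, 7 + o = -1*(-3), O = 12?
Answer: 104252/11 ≈ 9477.5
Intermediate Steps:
o = -4 (o = -7 - 1*(-3) = -7 + 3 = -4)
G(k, Z) = 2 + k
H(y, s) = -4/s
(H(O, 11) - 24)*(-396 + G(q(5), 10)) = (-4/11 - 24)*(-396 + (2 + 5)) = (-4*1/11 - 24)*(-396 + 7) = (-4/11 - 24)*(-389) = -268/11*(-389) = 104252/11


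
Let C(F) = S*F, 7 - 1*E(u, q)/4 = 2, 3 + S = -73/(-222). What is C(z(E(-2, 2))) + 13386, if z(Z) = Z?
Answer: 1479916/111 ≈ 13333.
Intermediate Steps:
S = -593/222 (S = -3 - 73/(-222) = -3 - 73*(-1/222) = -3 + 73/222 = -593/222 ≈ -2.6712)
E(u, q) = 20 (E(u, q) = 28 - 4*2 = 28 - 8 = 20)
C(F) = -593*F/222
C(z(E(-2, 2))) + 13386 = -593/222*20 + 13386 = -5930/111 + 13386 = 1479916/111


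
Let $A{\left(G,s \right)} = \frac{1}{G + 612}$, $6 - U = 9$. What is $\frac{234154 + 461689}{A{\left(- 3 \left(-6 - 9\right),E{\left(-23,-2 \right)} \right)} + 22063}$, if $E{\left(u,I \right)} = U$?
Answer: $\frac{457168851}{14495392} \approx 31.539$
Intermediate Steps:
$U = -3$ ($U = 6 - 9 = -3$)
$E{\left(u,I \right)} = -3$
$A{\left(G,s \right)} = \frac{1}{612 + G}$
$\frac{234154 + 461689}{A{\left(- 3 \left(-6 - 9\right),E{\left(-23,-2 \right)} \right)} + 22063} = \frac{234154 + 461689}{\frac{1}{612 - 3 \left(-6 - 9\right)} + 22063} = \frac{695843}{\frac{1}{612 - -45} + 22063} = \frac{695843}{\frac{1}{612 + 45} + 22063} = \frac{695843}{\frac{1}{657} + 22063} = \frac{695843}{\frac{14495392}{657}} = 695843 \cdot \frac{657}{14495392} = \frac{457168851}{14495392}$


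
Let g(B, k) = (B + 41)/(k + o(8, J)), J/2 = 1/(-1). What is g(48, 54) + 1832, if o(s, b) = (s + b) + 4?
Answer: 117337/64 ≈ 1833.4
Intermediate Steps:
J = -2 (J = 2/(-1) = 2*(-1) = -2)
o(s, b) = 4 + b + s (o(s, b) = (b + s) + 4 = 4 + b + s)
g(B, k) = (41 + B)/(10 + k) (g(B, k) = (B + 41)/(k + (4 - 2 + 8)) = (41 + B)/(k + 10) = (41 + B)/(10 + k))
g(48, 54) + 1832 = (41 + 48)/(10 + 54) + 1832 = 89/64 + 1832 = 117337/64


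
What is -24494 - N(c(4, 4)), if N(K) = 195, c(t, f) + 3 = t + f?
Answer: -24689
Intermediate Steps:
c(t, f) = -3 + f + t (c(t, f) = -3 + (t + f) = -3 + (f + t) = -3 + f + t)
-24494 - N(c(4, 4)) = -24494 - 1*195 = -24494 - 195 = -24689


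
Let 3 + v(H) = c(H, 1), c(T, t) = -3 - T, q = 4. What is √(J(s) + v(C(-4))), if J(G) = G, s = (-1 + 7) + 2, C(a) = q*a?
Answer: 3*√2 ≈ 4.2426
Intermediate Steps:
C(a) = 4*a
v(H) = -6 - H (v(H) = -3 + (-3 - H) = -6 - H)
s = 8 (s = 6 + 2 = 8)
√(J(s) + v(C(-4))) = √(8 + (-6 - 4*(-4))) = √(8 + (-6 - 1*(-16))) = √(8 + (-6 + 16)) = √(8 + 10) = √18 = 3*√2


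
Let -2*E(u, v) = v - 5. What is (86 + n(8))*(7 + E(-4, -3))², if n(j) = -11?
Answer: 9075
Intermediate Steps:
E(u, v) = 5/2 - v/2 (E(u, v) = -(v - 5)/2 = -(-5 + v)/2 = 5/2 - v/2)
(86 + n(8))*(7 + E(-4, -3))² = (86 - 11)*(7 + (5/2 - ½*(-3)))² = 75*(7 + (5/2 + 3/2))² = 75*(7 + 4)² = 75*11² = 75*121 = 9075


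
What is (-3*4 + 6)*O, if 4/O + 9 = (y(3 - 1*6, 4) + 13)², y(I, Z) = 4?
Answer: -3/35 ≈ -0.085714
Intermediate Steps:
O = 1/70 (O = 4/(-9 + (4 + 13)²) = 4/(-9 + 17²) = 4/(-9 + 289) = 4/280 = 4*(1/280) = 1/70 ≈ 0.014286)
(-3*4 + 6)*O = (-3*4 + 6)*(1/70) = (-12 + 6)*(1/70) = -6*1/70 = -3/35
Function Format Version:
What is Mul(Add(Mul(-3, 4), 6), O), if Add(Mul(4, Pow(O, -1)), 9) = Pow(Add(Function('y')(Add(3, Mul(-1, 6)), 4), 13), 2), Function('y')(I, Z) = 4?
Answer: Rational(-3, 35) ≈ -0.085714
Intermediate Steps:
O = Rational(1, 70) (O = Mul(4, Pow(Add(-9, Pow(Add(4, 13), 2)), -1)) = Mul(4, Pow(Add(-9, Pow(17, 2)), -1)) = Mul(4, Pow(Add(-9, 289), -1)) = Mul(4, Pow(280, -1)) = Mul(4, Rational(1, 280)) = Rational(1, 70) ≈ 0.014286)
Mul(Add(Mul(-3, 4), 6), O) = Mul(Add(Mul(-3, 4), 6), Rational(1, 70)) = Mul(Add(-12, 6), Rational(1, 70)) = Mul(-6, Rational(1, 70)) = Rational(-3, 35)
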